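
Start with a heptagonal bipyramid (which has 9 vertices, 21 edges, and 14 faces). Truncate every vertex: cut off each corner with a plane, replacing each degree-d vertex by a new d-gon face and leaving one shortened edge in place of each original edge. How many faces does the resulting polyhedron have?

Truncation replaces each original edge-end by a new vertex, so V′ = 2E = 42.
Each original edge survives, and each old vertex of degree d contributes d new edges; summing degrees gives Σd = 2E, so E′ = E + 2E = 3E = 63.
Each original face survives and each original vertex becomes one new face: F′ = F + V = 23.

23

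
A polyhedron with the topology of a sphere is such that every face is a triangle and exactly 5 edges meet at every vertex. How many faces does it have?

20

Each face has 3 edges and each edge borders two faces, so 2E = 3F.
Each vertex has degree 5, so 5V = 2E and hence V = 3F/5.
Euler: V − E + F = 2 ⇒ (3F/5) − (3F/2) + F = 2.
Multiply by 10: (6 − 15 + 10)F = 20, i.e. 1F = 20.
So F = 20, E = 3·20/2 = 30, V = 3·20/5 = 12.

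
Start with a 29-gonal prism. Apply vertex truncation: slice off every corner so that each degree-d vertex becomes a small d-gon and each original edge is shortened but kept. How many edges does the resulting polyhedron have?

The base solid has V = 58, E = 87, F = 31.
Truncation replaces each original edge-end by a new vertex, so V′ = 2E = 174.
Each original edge survives, and each old vertex of degree d contributes d new edges; summing degrees gives Σd = 2E, so E′ = E + 2E = 3E = 261.
Each original face survives and each original vertex becomes one new face: F′ = F + V = 89.

261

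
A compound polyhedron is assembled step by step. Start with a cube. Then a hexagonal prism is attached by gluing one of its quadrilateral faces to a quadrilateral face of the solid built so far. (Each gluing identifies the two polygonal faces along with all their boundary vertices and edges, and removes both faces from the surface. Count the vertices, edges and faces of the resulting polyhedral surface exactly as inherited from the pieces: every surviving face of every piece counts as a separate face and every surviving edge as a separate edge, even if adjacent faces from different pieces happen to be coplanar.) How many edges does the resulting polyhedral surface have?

A cube: V=8, E=12, F=6.
Attach a hexagonal prism (V=12, E=18, F=8) along a 4-gon: merge 4 vertices and 4 edges, delete both glued faces → V=16, E=26, F=12.
Check: V − E + F = 16 − 26 + 12 = 2.

26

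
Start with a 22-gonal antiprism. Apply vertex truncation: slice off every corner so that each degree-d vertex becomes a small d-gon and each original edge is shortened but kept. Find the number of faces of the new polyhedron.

The base solid has V = 44, E = 88, F = 46.
Truncation replaces each original edge-end by a new vertex, so V′ = 2E = 176.
Each original edge survives, and each old vertex of degree d contributes d new edges; summing degrees gives Σd = 2E, so E′ = E + 2E = 3E = 264.
Each original face survives and each original vertex becomes one new face: F′ = F + V = 90.

90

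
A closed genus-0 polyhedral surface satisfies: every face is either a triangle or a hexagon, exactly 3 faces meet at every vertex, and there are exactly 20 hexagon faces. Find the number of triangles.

Let x be the number of triangles; then F = 20 + x.
Edge–face incidences: 2E = 6·20 + 3·x = 120 + 3x.
Every vertex has degree 3, so 3V = 2E.
Euler: V − E + F = 2 ⇒ (2E)/3 − E + (20 + x) = 2.
Multiply by 6: 2·(2E) − 3·(2E) + 6·(20 + x) = 12, i.e. 120 + 6x − (120 + 3x) = 12.
Collecting terms: 3x = 12, so x = 4.
Then 2E = 120 + 3·4 = 132, so E = 66, V = 2E/3 = 44, F = 20 + 4 = 24.

4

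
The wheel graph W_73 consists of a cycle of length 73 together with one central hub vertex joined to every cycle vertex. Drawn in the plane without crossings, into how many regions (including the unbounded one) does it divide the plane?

74

W_73 has V = 73 + 1 = 74 vertices and E = 2·73 = 146 edges.
By Euler's formula F = 2 − V + E = 2 − 74 + 146 = 74.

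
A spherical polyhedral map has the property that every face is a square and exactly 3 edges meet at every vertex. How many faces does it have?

6

Each face has 4 edges and each edge borders two faces, so 2E = 4F.
Each vertex has degree 3, so 3V = 2E and hence V = 4F/3.
Euler: V − E + F = 2 ⇒ (4F/3) − (4F/2) + F = 2.
Multiply by 6: (8 − 12 + 6)F = 12, i.e. 2F = 12.
So F = 6, E = 4·6/2 = 12, V = 4·6/3 = 8.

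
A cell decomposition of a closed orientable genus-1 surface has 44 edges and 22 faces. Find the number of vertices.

For a closed orientable surface of genus 1, χ = 2 − 2·1 = 0.
V = 0 + E − F = 0 + 44 − 22 = 22.

22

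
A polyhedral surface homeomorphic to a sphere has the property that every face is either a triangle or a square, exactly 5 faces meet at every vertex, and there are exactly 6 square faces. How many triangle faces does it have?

Let x be the number of triangles; then F = 6 + x.
Edge–face incidences: 2E = 4·6 + 3·x = 24 + 3x.
Every vertex has degree 5, so 5V = 2E.
Euler: V − E + F = 2 ⇒ (2E)/5 − E + (6 + x) = 2.
Multiply by 10: 2·(2E) − 5·(2E) + 10·(6 + x) = 20, i.e. 60 + 10x − 3·(24 + 3x) = 20.
Collecting terms: x − 12 = 20, so x = 32.
Then 2E = 24 + 3·32 = 120, so E = 60, V = 2E/5 = 24, F = 6 + 32 = 38.

32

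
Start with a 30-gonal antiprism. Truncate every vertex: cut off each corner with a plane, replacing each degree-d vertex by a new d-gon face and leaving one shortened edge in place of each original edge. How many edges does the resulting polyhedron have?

360

The base solid has V = 60, E = 120, F = 62.
Truncation replaces each original edge-end by a new vertex, so V′ = 2E = 240.
Each original edge survives, and each old vertex of degree d contributes d new edges; summing degrees gives Σd = 2E, so E′ = E + 2E = 3E = 360.
Each original face survives and each original vertex becomes one new face: F′ = F + V = 122.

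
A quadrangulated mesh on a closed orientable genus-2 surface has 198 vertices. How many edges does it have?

400

χ = 2 − 2·2 = -2, and every face is a square so 4F = 2E.
V − E + F = -2 with E = 4F/2 gives 198 − (4/2 − 1)·F = -2, so F = 200 and E = 400.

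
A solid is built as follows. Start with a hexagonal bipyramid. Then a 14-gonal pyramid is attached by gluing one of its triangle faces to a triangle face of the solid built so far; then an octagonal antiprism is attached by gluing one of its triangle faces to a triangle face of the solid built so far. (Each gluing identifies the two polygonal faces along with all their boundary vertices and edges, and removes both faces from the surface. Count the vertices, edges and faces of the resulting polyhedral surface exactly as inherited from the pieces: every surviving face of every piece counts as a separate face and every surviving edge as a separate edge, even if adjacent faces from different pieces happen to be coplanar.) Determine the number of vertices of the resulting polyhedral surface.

33

A hexagonal bipyramid: V=8, E=18, F=12.
Attach a 14-gonal pyramid (V=15, E=28, F=15) along a 3-gon: merge 3 vertices and 3 edges, delete both glued faces → V=20, E=43, F=25.
Attach an octagonal antiprism (V=16, E=32, F=18) along a 3-gon: merge 3 vertices and 3 edges, delete both glued faces → V=33, E=72, F=41.
Check: V − E + F = 33 − 72 + 41 = 2.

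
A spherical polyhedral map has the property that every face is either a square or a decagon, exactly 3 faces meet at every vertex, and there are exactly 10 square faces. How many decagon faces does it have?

Let x be the number of decagons; then F = 10 + x.
Edge–face incidences: 2E = 4·10 + 10·x = 40 + 10x.
Every vertex has degree 3, so 3V = 2E.
Euler: V − E + F = 2 ⇒ (2E)/3 − E + (10 + x) = 2.
Multiply by 6: 2·(2E) − 3·(2E) + 6·(10 + x) = 12, i.e. 60 + 6x − (40 + 10x) = 12.
Collecting terms: −4x + 20 = 12, so −4x = −8, so x = 2.
Then 2E = 40 + 10·2 = 60, so E = 30, V = 2E/3 = 20, F = 10 + 2 = 12.

2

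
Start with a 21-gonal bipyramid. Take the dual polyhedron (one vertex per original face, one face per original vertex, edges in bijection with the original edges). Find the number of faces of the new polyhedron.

23

The base solid has V = 23, E = 63, F = 42.
The dual swaps V and F and preserves E: V′ = F = 42, E′ = E = 63, F′ = V = 23.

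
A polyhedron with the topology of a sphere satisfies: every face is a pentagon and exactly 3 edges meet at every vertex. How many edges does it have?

30

Each face has 5 edges and each edge borders two faces, so 2E = 5F.
Each vertex has degree 3, so 3V = 2E and hence V = 5F/3.
Euler: V − E + F = 2 ⇒ (5F/3) − (5F/2) + F = 2.
Multiply by 6: (10 − 15 + 6)F = 12, i.e. 1F = 12.
So F = 12, E = 5·12/2 = 30, V = 5·12/3 = 20.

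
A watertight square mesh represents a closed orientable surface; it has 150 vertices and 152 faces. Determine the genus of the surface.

2

Every face is a square, so 2E = 4·152 = 608, giving E = 304.
χ = V − E + F = 150 − 304 + 152 = -2.
For a closed orientable surface χ = 2 − 2g, so g = (2 − (-2))/2 = 2.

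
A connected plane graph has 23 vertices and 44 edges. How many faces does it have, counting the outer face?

23

Euler's formula for a connected plane graph: V − E + F = 2, so F = 2 − 23 + 44 = 23.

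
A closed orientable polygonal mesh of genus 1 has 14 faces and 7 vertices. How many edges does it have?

21

For a closed orientable surface of genus 1, χ = 2 − 2·1 = 0.
E = V + F − (0) = 7 + 14 − (0) = 21.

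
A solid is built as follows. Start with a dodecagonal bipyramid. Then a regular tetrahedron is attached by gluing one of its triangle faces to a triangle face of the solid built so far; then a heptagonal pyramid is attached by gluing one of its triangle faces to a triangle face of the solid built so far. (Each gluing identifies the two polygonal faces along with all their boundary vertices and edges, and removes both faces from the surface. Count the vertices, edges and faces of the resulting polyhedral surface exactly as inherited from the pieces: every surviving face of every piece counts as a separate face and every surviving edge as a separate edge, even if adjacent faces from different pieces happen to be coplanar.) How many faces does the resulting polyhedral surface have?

32

A dodecagonal bipyramid: V=14, E=36, F=24.
Attach a regular tetrahedron (V=4, E=6, F=4) along a 3-gon: merge 3 vertices and 3 edges, delete both glued faces → V=15, E=39, F=26.
Attach a heptagonal pyramid (V=8, E=14, F=8) along a 3-gon: merge 3 vertices and 3 edges, delete both glued faces → V=20, E=50, F=32.
Check: V − E + F = 20 − 50 + 32 = 2.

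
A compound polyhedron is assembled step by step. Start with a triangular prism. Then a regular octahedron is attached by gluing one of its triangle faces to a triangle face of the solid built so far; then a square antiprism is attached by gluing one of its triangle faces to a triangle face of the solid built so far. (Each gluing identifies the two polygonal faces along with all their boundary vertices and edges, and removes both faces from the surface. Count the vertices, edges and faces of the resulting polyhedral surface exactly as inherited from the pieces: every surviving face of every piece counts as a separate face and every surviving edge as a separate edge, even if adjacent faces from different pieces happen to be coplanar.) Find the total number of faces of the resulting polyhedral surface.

A triangular prism: V=6, E=9, F=5.
Attach a regular octahedron (V=6, E=12, F=8) along a 3-gon: merge 3 vertices and 3 edges, delete both glued faces → V=9, E=18, F=11.
Attach a square antiprism (V=8, E=16, F=10) along a 3-gon: merge 3 vertices and 3 edges, delete both glued faces → V=14, E=31, F=19.
Check: V − E + F = 14 − 31 + 19 = 2.

19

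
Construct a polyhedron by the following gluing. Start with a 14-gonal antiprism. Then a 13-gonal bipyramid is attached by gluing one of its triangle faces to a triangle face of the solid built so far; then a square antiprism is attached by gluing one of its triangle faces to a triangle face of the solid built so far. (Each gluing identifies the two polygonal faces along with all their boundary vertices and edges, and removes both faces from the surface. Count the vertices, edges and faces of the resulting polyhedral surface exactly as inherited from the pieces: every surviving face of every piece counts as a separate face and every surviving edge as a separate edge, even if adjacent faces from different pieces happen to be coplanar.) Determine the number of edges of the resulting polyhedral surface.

A 14-gonal antiprism: V=28, E=56, F=30.
Attach a 13-gonal bipyramid (V=15, E=39, F=26) along a 3-gon: merge 3 vertices and 3 edges, delete both glued faces → V=40, E=92, F=54.
Attach a square antiprism (V=8, E=16, F=10) along a 3-gon: merge 3 vertices and 3 edges, delete both glued faces → V=45, E=105, F=62.
Check: V − E + F = 45 − 105 + 62 = 2.

105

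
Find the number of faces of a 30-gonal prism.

A prism on an n-gon has two n-gon bases and n rectangular sides: V = 2·30 = 60, E = 3·30 = 90, F = 30 + 2 = 32.

32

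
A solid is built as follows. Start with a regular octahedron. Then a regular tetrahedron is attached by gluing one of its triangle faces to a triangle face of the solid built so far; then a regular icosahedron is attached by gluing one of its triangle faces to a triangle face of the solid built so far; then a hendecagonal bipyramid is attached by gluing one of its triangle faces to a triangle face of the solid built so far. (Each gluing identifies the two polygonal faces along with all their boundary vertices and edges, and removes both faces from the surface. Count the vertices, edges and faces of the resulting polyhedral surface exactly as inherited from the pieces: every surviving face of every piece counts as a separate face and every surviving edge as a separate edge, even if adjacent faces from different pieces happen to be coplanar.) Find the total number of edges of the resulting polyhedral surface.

72

A regular octahedron: V=6, E=12, F=8.
Attach a regular tetrahedron (V=4, E=6, F=4) along a 3-gon: merge 3 vertices and 3 edges, delete both glued faces → V=7, E=15, F=10.
Attach a regular icosahedron (V=12, E=30, F=20) along a 3-gon: merge 3 vertices and 3 edges, delete both glued faces → V=16, E=42, F=28.
Attach a hendecagonal bipyramid (V=13, E=33, F=22) along a 3-gon: merge 3 vertices and 3 edges, delete both glued faces → V=26, E=72, F=48.
Check: V − E + F = 26 − 72 + 48 = 2.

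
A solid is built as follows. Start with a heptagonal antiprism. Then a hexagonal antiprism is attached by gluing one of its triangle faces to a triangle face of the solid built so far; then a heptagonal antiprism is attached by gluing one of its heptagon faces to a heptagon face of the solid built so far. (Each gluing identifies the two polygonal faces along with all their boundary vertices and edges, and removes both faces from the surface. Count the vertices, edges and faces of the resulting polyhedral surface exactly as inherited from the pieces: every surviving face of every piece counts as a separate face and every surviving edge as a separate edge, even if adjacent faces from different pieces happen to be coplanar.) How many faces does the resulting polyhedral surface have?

A heptagonal antiprism: V=14, E=28, F=16.
Attach a hexagonal antiprism (V=12, E=24, F=14) along a 3-gon: merge 3 vertices and 3 edges, delete both glued faces → V=23, E=49, F=28.
Attach a heptagonal antiprism (V=14, E=28, F=16) along a 7-gon: merge 7 vertices and 7 edges, delete both glued faces → V=30, E=70, F=42.
Check: V − E + F = 30 − 70 + 42 = 2.

42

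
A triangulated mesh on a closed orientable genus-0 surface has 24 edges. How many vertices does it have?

10

χ = 2 − 2·0 = 2, and every face is a triangle so 3F = 2E.
F = 2E/3 = 16. Then V = 2 + E − F = 2 + 24 − 16 = 10.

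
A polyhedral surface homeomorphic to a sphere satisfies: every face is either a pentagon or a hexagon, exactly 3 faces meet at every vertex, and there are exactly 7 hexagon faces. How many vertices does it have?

Let x be the number of pentagons; then F = 7 + x.
Edge–face incidences: 2E = 6·7 + 5·x = 42 + 5x.
Every vertex has degree 3, so 3V = 2E.
Euler: V − E + F = 2 ⇒ (2E)/3 − E + (7 + x) = 2.
Multiply by 6: 2·(2E) − 3·(2E) + 6·(7 + x) = 12, i.e. 42 + 6x − (42 + 5x) = 12.
Collecting terms: x = 12.
Then 2E = 42 + 5·12 = 102, so E = 51, V = 2E/3 = 34, F = 7 + 12 = 19.

34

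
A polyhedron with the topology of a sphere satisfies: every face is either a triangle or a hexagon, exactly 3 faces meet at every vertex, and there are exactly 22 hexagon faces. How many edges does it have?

Let x be the number of triangles; then F = 22 + x.
Edge–face incidences: 2E = 6·22 + 3·x = 132 + 3x.
Every vertex has degree 3, so 3V = 2E.
Euler: V − E + F = 2 ⇒ (2E)/3 − E + (22 + x) = 2.
Multiply by 6: 2·(2E) − 3·(2E) + 6·(22 + x) = 12, i.e. 132 + 6x − (132 + 3x) = 12.
Collecting terms: 3x = 12, so x = 4.
Then 2E = 132 + 3·4 = 144, so E = 72, V = 2E/3 = 48, F = 22 + 4 = 26.

72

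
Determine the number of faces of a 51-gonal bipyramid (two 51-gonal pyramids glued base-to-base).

A bipyramid over an n-gon has 2n triangular faces and n + 2 vertices: V = 51 + 2 = 53, E = 3·51 = 153, F = 2·51 = 102.

102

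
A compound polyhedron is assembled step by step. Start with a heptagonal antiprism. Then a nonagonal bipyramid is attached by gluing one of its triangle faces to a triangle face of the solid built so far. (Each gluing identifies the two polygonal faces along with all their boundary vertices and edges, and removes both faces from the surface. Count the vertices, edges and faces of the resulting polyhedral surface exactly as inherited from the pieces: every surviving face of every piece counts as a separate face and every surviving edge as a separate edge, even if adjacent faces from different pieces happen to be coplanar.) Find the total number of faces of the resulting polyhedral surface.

A heptagonal antiprism: V=14, E=28, F=16.
Attach a nonagonal bipyramid (V=11, E=27, F=18) along a 3-gon: merge 3 vertices and 3 edges, delete both glued faces → V=22, E=52, F=32.
Check: V − E + F = 22 − 52 + 32 = 2.

32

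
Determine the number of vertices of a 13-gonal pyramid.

A pyramid on an n-gon base has one n-gon and n triangles: V = 13 + 1 = 14, E = 2·13 = 26, F = 13 + 1 = 14.

14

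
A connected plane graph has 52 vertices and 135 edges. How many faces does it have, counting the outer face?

85

Euler's formula for a connected plane graph: V − E + F = 2, so F = 2 − 52 + 135 = 85.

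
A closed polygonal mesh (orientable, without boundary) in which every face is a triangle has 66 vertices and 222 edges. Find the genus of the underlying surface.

5

Every face is a triangle and each edge borders two faces, so 3F = 2·222, giving F = 148.
χ = V − E + F = 66 − 222 + 148 = -8.
For a closed orientable surface χ = 2 − 2g, so g = (2 − (-8))/2 = 5.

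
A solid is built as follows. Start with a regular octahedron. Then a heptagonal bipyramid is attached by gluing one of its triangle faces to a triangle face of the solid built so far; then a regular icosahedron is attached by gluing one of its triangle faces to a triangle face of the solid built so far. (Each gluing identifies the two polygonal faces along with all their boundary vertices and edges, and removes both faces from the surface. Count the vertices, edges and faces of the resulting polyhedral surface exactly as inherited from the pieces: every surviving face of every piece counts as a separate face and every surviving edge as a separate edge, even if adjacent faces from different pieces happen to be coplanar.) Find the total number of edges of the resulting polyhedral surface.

A regular octahedron: V=6, E=12, F=8.
Attach a heptagonal bipyramid (V=9, E=21, F=14) along a 3-gon: merge 3 vertices and 3 edges, delete both glued faces → V=12, E=30, F=20.
Attach a regular icosahedron (V=12, E=30, F=20) along a 3-gon: merge 3 vertices and 3 edges, delete both glued faces → V=21, E=57, F=38.
Check: V − E + F = 21 − 57 + 38 = 2.

57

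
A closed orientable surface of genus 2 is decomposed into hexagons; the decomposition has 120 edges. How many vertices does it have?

χ = 2 − 2·2 = -2, and every face is a hexagon so 6F = 2E.
F = 2E/6 = 40. Then V = -2 + E − F = -2 + 120 − 40 = 78.

78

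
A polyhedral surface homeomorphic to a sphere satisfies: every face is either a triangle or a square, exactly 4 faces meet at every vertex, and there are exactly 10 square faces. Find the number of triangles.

Let x be the number of triangles; then F = 10 + x.
Edge–face incidences: 2E = 4·10 + 3·x = 40 + 3x.
Every vertex has degree 4, so 4V = 2E.
Euler: V − E + F = 2 ⇒ (2E)/4 − E + (10 + x) = 2.
Multiply by 8: 2·(2E) − 4·(2E) + 8·(10 + x) = 16, i.e. 80 + 8x − 2·(40 + 3x) = 16.
Collecting terms: 2x = 16, so x = 8.
Then 2E = 40 + 3·8 = 64, so E = 32, V = 2E/4 = 16, F = 10 + 8 = 18.

8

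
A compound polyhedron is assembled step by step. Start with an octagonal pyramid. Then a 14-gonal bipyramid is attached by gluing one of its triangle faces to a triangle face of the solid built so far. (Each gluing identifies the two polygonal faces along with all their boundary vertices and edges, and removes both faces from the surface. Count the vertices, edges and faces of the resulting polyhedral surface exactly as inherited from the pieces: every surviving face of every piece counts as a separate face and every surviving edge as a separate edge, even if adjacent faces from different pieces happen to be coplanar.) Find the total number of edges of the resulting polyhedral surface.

55

An octagonal pyramid: V=9, E=16, F=9.
Attach a 14-gonal bipyramid (V=16, E=42, F=28) along a 3-gon: merge 3 vertices and 3 edges, delete both glued faces → V=22, E=55, F=35.
Check: V − E + F = 22 − 55 + 35 = 2.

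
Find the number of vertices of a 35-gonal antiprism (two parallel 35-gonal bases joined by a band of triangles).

An antiprism on an n-gon has two n-gon caps and 2n triangles: V = 2·35 = 70, E = 4·35 = 140, F = 2·35 + 2 = 72.

70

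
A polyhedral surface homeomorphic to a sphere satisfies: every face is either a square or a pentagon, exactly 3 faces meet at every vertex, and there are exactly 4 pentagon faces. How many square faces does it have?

Let x be the number of squares; then F = 4 + x.
Edge–face incidences: 2E = 5·4 + 4·x = 20 + 4x.
Every vertex has degree 3, so 3V = 2E.
Euler: V − E + F = 2 ⇒ (2E)/3 − E + (4 + x) = 2.
Multiply by 6: 2·(2E) − 3·(2E) + 6·(4 + x) = 12, i.e. 24 + 6x − (20 + 4x) = 12.
Collecting terms: 2x + 4 = 12, so 2x = 8, so x = 4.
Then 2E = 20 + 4·4 = 36, so E = 18, V = 2E/3 = 12, F = 4 + 4 = 8.

4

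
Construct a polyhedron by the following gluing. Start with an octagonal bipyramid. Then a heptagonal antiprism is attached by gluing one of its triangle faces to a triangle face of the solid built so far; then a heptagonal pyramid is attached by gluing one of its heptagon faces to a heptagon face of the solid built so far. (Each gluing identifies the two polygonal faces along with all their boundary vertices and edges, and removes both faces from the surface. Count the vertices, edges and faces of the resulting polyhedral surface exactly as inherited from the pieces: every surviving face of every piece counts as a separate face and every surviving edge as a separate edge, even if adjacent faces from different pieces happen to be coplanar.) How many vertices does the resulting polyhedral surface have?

An octagonal bipyramid: V=10, E=24, F=16.
Attach a heptagonal antiprism (V=14, E=28, F=16) along a 3-gon: merge 3 vertices and 3 edges, delete both glued faces → V=21, E=49, F=30.
Attach a heptagonal pyramid (V=8, E=14, F=8) along a 7-gon: merge 7 vertices and 7 edges, delete both glued faces → V=22, E=56, F=36.
Check: V − E + F = 22 − 56 + 36 = 2.

22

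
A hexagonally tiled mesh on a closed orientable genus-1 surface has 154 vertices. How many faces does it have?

χ = 2 − 2·1 = 0, and every face is a hexagon so 6F = 2E.
V − E + F = 0 with E = 6F/2 gives 154 − (6/2 − 1)·F = 0, so F = 77 and E = 231.

77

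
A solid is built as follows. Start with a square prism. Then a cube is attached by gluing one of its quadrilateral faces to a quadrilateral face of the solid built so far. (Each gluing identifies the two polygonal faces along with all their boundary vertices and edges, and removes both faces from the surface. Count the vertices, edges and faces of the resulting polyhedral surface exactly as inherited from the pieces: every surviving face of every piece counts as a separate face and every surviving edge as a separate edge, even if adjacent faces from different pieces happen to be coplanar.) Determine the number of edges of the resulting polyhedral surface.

A square prism: V=8, E=12, F=6.
Attach a cube (V=8, E=12, F=6) along a 4-gon: merge 4 vertices and 4 edges, delete both glued faces → V=12, E=20, F=10.
Check: V − E + F = 12 − 20 + 10 = 2.

20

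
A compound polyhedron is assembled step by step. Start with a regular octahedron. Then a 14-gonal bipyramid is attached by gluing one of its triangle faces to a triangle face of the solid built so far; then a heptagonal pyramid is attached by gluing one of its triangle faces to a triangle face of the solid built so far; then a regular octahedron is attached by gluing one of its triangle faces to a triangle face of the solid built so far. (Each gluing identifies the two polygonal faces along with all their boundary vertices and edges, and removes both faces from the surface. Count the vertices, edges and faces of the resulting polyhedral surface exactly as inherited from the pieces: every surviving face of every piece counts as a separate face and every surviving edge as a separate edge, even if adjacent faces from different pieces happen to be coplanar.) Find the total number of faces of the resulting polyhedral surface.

A regular octahedron: V=6, E=12, F=8.
Attach a 14-gonal bipyramid (V=16, E=42, F=28) along a 3-gon: merge 3 vertices and 3 edges, delete both glued faces → V=19, E=51, F=34.
Attach a heptagonal pyramid (V=8, E=14, F=8) along a 3-gon: merge 3 vertices and 3 edges, delete both glued faces → V=24, E=62, F=40.
Attach a regular octahedron (V=6, E=12, F=8) along a 3-gon: merge 3 vertices and 3 edges, delete both glued faces → V=27, E=71, F=46.
Check: V − E + F = 27 − 71 + 46 = 2.

46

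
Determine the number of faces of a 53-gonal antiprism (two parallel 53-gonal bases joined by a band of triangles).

108

An antiprism on an n-gon has two n-gon caps and 2n triangles: V = 2·53 = 106, E = 4·53 = 212, F = 2·53 + 2 = 108.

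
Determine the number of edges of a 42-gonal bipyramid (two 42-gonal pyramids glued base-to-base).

126

A bipyramid over an n-gon has 2n triangular faces and n + 2 vertices: V = 42 + 2 = 44, E = 3·42 = 126, F = 2·42 = 84.
Check: V − E + F = 44 − 126 + 84 = 2.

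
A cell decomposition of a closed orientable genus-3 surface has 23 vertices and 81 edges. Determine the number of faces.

For a closed orientable surface of genus 3, χ = 2 − 2·3 = -4.
F = -4 − V + E = -4 − 23 + 81 = 54.

54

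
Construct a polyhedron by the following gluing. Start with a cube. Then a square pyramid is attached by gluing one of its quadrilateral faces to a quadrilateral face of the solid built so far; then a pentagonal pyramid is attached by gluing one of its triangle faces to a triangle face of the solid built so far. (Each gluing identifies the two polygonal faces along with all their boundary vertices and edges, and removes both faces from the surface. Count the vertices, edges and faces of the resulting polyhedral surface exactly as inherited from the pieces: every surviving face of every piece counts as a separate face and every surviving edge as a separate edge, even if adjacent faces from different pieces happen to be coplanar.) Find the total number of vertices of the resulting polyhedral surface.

12

A cube: V=8, E=12, F=6.
Attach a square pyramid (V=5, E=8, F=5) along a 4-gon: merge 4 vertices and 4 edges, delete both glued faces → V=9, E=16, F=9.
Attach a pentagonal pyramid (V=6, E=10, F=6) along a 3-gon: merge 3 vertices and 3 edges, delete both glued faces → V=12, E=23, F=13.
Check: V − E + F = 12 − 23 + 13 = 2.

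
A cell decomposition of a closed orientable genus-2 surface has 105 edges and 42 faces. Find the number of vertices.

61

For a closed orientable surface of genus 2, χ = 2 − 2·2 = -2.
V = -2 + E − F = -2 + 105 − 42 = 61.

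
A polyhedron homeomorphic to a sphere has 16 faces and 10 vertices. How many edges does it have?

24

Here V − E + F = 2.
E = V + F − (2) = 10 + 16 − (2) = 24.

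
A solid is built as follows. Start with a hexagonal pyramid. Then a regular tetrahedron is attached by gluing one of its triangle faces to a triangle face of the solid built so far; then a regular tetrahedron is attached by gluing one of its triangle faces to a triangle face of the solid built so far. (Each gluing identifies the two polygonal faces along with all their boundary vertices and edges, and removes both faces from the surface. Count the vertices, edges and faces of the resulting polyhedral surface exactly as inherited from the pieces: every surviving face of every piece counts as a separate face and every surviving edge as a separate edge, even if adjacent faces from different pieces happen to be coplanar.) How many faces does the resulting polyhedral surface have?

11

A hexagonal pyramid: V=7, E=12, F=7.
Attach a regular tetrahedron (V=4, E=6, F=4) along a 3-gon: merge 3 vertices and 3 edges, delete both glued faces → V=8, E=15, F=9.
Attach a regular tetrahedron (V=4, E=6, F=4) along a 3-gon: merge 3 vertices and 3 edges, delete both glued faces → V=9, E=18, F=11.
Check: V − E + F = 9 − 18 + 11 = 2.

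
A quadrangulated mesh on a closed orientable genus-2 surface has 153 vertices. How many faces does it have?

155

χ = 2 − 2·2 = -2, and every face is a square so 4F = 2E.
V − E + F = -2 with E = 4F/2 gives 153 − (4/2 − 1)·F = -2, so F = 155 and E = 310.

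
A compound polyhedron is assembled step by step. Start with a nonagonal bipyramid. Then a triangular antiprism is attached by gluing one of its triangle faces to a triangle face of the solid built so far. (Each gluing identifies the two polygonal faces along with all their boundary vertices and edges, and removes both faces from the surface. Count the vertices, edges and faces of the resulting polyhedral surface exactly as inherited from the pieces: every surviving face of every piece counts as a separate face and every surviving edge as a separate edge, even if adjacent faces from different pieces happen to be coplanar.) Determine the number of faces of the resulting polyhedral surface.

24

A nonagonal bipyramid: V=11, E=27, F=18.
Attach a triangular antiprism (V=6, E=12, F=8) along a 3-gon: merge 3 vertices and 3 edges, delete both glued faces → V=14, E=36, F=24.
Check: V − E + F = 14 − 36 + 24 = 2.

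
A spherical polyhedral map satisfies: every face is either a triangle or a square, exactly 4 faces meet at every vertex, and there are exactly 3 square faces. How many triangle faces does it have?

8

Let x be the number of triangles; then F = 3 + x.
Edge–face incidences: 2E = 4·3 + 3·x = 12 + 3x.
Every vertex has degree 4, so 4V = 2E.
Euler: V − E + F = 2 ⇒ (2E)/4 − E + (3 + x) = 2.
Multiply by 8: 2·(2E) − 4·(2E) + 8·(3 + x) = 16, i.e. 24 + 8x − 2·(12 + 3x) = 16.
Collecting terms: 2x = 16, so x = 8.
Then 2E = 12 + 3·8 = 36, so E = 18, V = 2E/4 = 9, F = 3 + 8 = 11.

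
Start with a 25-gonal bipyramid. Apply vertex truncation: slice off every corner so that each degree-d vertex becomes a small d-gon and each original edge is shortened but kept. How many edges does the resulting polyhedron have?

225

The base solid has V = 27, E = 75, F = 50.
Truncation replaces each original edge-end by a new vertex, so V′ = 2E = 150.
Each original edge survives, and each old vertex of degree d contributes d new edges; summing degrees gives Σd = 2E, so E′ = E + 2E = 3E = 225.
Each original face survives and each original vertex becomes one new face: F′ = F + V = 77.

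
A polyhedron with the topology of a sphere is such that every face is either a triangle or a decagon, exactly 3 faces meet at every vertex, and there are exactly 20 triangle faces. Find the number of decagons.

12

Let x be the number of decagons; then F = 20 + x.
Edge–face incidences: 2E = 3·20 + 10·x = 60 + 10x.
Every vertex has degree 3, so 3V = 2E.
Euler: V − E + F = 2 ⇒ (2E)/3 − E + (20 + x) = 2.
Multiply by 6: 2·(2E) − 3·(2E) + 6·(20 + x) = 12, i.e. 120 + 6x − (60 + 10x) = 12.
Collecting terms: −4x + 60 = 12, so −4x = −48, so x = 12.
Then 2E = 60 + 10·12 = 180, so E = 90, V = 2E/3 = 60, F = 20 + 12 = 32.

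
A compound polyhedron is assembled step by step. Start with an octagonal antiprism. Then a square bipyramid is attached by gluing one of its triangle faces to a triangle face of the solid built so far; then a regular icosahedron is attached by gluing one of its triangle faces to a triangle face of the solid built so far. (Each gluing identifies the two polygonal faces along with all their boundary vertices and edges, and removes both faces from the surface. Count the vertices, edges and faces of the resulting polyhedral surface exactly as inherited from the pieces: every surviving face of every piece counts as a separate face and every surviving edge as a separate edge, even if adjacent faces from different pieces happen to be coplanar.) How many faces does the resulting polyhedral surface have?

42

An octagonal antiprism: V=16, E=32, F=18.
Attach a square bipyramid (V=6, E=12, F=8) along a 3-gon: merge 3 vertices and 3 edges, delete both glued faces → V=19, E=41, F=24.
Attach a regular icosahedron (V=12, E=30, F=20) along a 3-gon: merge 3 vertices and 3 edges, delete both glued faces → V=28, E=68, F=42.
Check: V − E + F = 28 − 68 + 42 = 2.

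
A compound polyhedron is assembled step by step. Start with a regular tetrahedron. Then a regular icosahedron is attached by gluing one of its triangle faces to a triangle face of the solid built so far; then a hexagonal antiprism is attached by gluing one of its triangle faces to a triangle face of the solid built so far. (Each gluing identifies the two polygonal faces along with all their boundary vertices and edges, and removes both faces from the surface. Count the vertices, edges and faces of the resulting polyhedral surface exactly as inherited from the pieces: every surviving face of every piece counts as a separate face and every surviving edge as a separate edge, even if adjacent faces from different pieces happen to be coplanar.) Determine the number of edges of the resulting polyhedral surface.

A regular tetrahedron: V=4, E=6, F=4.
Attach a regular icosahedron (V=12, E=30, F=20) along a 3-gon: merge 3 vertices and 3 edges, delete both glued faces → V=13, E=33, F=22.
Attach a hexagonal antiprism (V=12, E=24, F=14) along a 3-gon: merge 3 vertices and 3 edges, delete both glued faces → V=22, E=54, F=34.
Check: V − E + F = 22 − 54 + 34 = 2.

54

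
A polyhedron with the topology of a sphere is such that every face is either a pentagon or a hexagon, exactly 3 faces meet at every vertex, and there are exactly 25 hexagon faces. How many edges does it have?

105

Let x be the number of pentagons; then F = 25 + x.
Edge–face incidences: 2E = 6·25 + 5·x = 150 + 5x.
Every vertex has degree 3, so 3V = 2E.
Euler: V − E + F = 2 ⇒ (2E)/3 − E + (25 + x) = 2.
Multiply by 6: 2·(2E) − 3·(2E) + 6·(25 + x) = 12, i.e. 150 + 6x − (150 + 5x) = 12.
Collecting terms: x = 12.
Then 2E = 150 + 5·12 = 210, so E = 105, V = 2E/3 = 70, F = 25 + 12 = 37.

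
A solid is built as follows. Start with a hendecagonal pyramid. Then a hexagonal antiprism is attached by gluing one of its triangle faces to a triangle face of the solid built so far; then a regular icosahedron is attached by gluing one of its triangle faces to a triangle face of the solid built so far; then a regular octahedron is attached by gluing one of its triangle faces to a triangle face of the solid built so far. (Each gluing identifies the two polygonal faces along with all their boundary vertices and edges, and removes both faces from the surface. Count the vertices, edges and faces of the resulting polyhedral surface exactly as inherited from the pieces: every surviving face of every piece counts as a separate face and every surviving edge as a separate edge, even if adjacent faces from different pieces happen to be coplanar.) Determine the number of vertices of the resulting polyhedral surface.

33

A hendecagonal pyramid: V=12, E=22, F=12.
Attach a hexagonal antiprism (V=12, E=24, F=14) along a 3-gon: merge 3 vertices and 3 edges, delete both glued faces → V=21, E=43, F=24.
Attach a regular icosahedron (V=12, E=30, F=20) along a 3-gon: merge 3 vertices and 3 edges, delete both glued faces → V=30, E=70, F=42.
Attach a regular octahedron (V=6, E=12, F=8) along a 3-gon: merge 3 vertices and 3 edges, delete both glued faces → V=33, E=79, F=48.
Check: V − E + F = 33 − 79 + 48 = 2.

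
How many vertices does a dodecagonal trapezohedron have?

The n-trapezohedron (dual of the n-antiprism) has V = 2·12 + 2 = 26, E = 4·12 = 48, F = 2·12 = 24.

26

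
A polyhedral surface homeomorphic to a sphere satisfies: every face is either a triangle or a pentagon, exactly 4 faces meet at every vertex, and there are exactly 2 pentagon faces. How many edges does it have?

20

Let x be the number of triangles; then F = 2 + x.
Edge–face incidences: 2E = 5·2 + 3·x = 10 + 3x.
Every vertex has degree 4, so 4V = 2E.
Euler: V − E + F = 2 ⇒ (2E)/4 − E + (2 + x) = 2.
Multiply by 8: 2·(2E) − 4·(2E) + 8·(2 + x) = 16, i.e. 16 + 8x − 2·(10 + 3x) = 16.
Collecting terms: 2x − 4 = 16, so 2x = 20, so x = 10.
Then 2E = 10 + 3·10 = 40, so E = 20, V = 2E/4 = 10, F = 2 + 10 = 12.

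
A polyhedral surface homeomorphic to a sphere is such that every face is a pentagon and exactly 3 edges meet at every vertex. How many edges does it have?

30

Each face has 5 edges and each edge borders two faces, so 2E = 5F.
Each vertex has degree 3, so 3V = 2E and hence V = 5F/3.
Euler: V − E + F = 2 ⇒ (5F/3) − (5F/2) + F = 2.
Multiply by 6: (10 − 15 + 6)F = 12, i.e. 1F = 12.
So F = 12, E = 5·12/2 = 30, V = 5·12/3 = 20.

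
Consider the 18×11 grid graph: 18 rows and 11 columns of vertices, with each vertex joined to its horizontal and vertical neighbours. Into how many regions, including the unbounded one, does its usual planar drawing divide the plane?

171

The grid has V = 18·11 = 198 vertices and E = 18·10 + 11·17 = 367 edges.
F = 2 − V + E = 2 − 198 + 367 = 171.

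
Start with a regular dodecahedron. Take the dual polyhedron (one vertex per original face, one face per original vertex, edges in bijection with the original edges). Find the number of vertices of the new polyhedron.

12

The base solid has V = 20, E = 30, F = 12.
The dual swaps V and F and preserves E: V′ = F = 12, E′ = E = 30, F′ = V = 20.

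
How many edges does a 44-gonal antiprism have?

An antiprism on an n-gon has two n-gon caps and 2n triangles: V = 2·44 = 88, E = 4·44 = 176, F = 2·44 + 2 = 90.

176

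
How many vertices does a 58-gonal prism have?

116

A prism on an n-gon has two n-gon bases and n rectangular sides: V = 2·58 = 116, E = 3·58 = 174, F = 58 + 2 = 60.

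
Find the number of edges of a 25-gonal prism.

A prism on an n-gon has two n-gon bases and n rectangular sides: V = 2·25 = 50, E = 3·25 = 75, F = 25 + 2 = 27.

75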